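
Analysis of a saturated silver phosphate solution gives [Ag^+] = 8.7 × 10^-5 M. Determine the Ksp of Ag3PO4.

Ag3PO4(s) <=> 3 Ag^+(aq) + PO4^3-(aq)
Stoichiometry gives [PO4^3-] = (1/3)[Ag^+] = 2.90 × 10^-5 M.
Ksp = [Ag^+]^3[PO4^3-]
Ksp = (8.7 x 10^-5)^3 × 2.90 × 10^-5 = 1.9 × 10^-17

1.9 x 10^-17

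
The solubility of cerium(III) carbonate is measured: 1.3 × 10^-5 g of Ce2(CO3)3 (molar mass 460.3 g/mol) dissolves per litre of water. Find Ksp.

Molar solubility s = (1.3 × 10^-5 g/L) / (460.3 g/mol) = 2.82 x 10^-8 M.
Ce2(CO3)3(s) <=> 2 Ce^3+ + 3 CO3^2-
With molar solubility s: [Ce^3+] = 2s, [CO3^2-] = 3s.
Ksp = [Ce^3+]^2[CO3^2-]^3
Ksp = (2s)^2(3s)^3 = 108s^5
Ksp = 108 × (2.82 x 10^-8)^5 = 1.9 × 10^-36

1.9e-36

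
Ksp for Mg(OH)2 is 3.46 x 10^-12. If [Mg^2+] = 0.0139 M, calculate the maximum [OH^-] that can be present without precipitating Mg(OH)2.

[OH^-] = 1.58e-5 M

Mg(OH)2(s) ⇌ Mg^2+ + 2 OH^-
Ksp = [Mg^2+][OH^-]^2
Precipitation begins when Q = Ksp. With [Mg^2+] = 0.0139 M:
3.46 x 10^-12 = (0.0139) × [OH^-]^2
[OH^-] = (3.46 x 10^-12 / 1.39 × 10^-2)^(1/2) = 1.58 x 10^-5 M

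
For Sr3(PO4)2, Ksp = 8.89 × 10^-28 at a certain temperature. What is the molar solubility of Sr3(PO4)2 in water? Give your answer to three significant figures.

Sr3(PO4)2(s) ⇌ 3 Sr^2+ + 2 PO4^3-
Ksp = [Sr^2+]^3[PO4^3-]^2
With molar solubility s: [Sr^2+] = 3s, [PO4^3-] = 2s.
Ksp = (3s)^3(2s)^2 = 108s^5
s^5 = 8.89 × 10^-28 / 108, so s = 1.52 × 10^-6 M

s = 1.52 x 10^-6 M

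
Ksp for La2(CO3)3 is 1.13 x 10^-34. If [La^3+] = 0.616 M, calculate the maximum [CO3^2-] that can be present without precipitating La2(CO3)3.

La2(CO3)3(s) ⇌ 2 La^3+(aq) + 3 CO3^2-(aq)
Ksp = [La^3+]^2[CO3^2-]^3
Precipitation begins when Q = Ksp. With [La^3+] = 0.616 M:
1.13 x 10^-34 = (0.616)^2 × [CO3^2-]^3
[CO3^2-] = (1.13 x 10^-34 / 3.795 × 10^-1)^(1/3) = 6.68 x 10^-12 M

6.68e-12 M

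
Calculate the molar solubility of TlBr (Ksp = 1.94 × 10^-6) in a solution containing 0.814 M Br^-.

TlBr(s) ⇌ Tl^+(aq) + Br^-(aq)
Ksp = [Tl^+][Br^-]
Let s be the molar solubility in this solution. [Tl^+] = s, [Br^-] = 0.814 + s ≈ 0.814 (Ksp is small, so little additional dissolves).
Ksp ≈ s × 0.814
s = 2.38 × 10^-6 M
Check: s = 2.4 × 10^-6 ≪ 0.814, so the approximation is valid.

2.38 × 10^-6 M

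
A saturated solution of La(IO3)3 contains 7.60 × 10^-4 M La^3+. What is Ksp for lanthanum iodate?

Ksp ≈ 9.01 × 10^-12

La(IO3)3(s) ⇌ La^3+ + 3 IO3^-
Stoichiometry gives [IO3^-] = (3/1)[La^3+] = 2.280 x 10^-3 M.
Ksp = [La^3+][IO3^-]^3
Ksp = 7.60 x 10^-4 × (2.280 × 10^-3)^3 = 9.01 x 10^-12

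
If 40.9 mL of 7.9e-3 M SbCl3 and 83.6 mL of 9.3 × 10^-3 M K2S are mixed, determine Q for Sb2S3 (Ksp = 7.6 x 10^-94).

Total volume = 40.9 + 83.6 = 124.5 mL.
[Sb^3+] = 7.9 x 10^-3 × (40.9/124.5) = 2.60 × 10^-3 M
[S^2-] = 9.3 x 10^-3 × (83.6/124.5) = 6.24 × 10^-3 M
Sb2S3(s) ⇌ 2 Sb^3+(aq) + 3 S^2-(aq), so Q = [Sb^3+]^2[S^2-]^3
Q = (2.60 x 10^-3)^2(6.24 x 10^-3)^3 = 1.6 × 10^-12
Q > Ksp, so Sb2S3 will precipitate.

1.6 x 10^-12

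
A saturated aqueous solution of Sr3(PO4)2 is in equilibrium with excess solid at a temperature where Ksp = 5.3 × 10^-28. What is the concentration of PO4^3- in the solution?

2.7 × 10^-6 M

Sr3(PO4)2(s) ⇌ 3 Sr^2+ + 2 PO4^3-
Ksp = [Sr^2+]^3[PO4^3-]^2
For each mole of Sr3(PO4)2 that dissolves: [Sr^2+] = 3s, [PO4^3-] = 2s.
Ksp = (3s)^3(2s)^2 = 108s^5
s^5 = 5.3 × 10^-28 / 108, so s = 1.37 x 10^-6 M
[PO4^3-] = 2s = 2.7 × 10^-6 M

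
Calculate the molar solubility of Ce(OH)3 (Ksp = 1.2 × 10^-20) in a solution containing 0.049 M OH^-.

Ce(OH)3(s) ⇌ Ce^3+ + 3 OH^-
Ksp = [Ce^3+][OH^-]^3
If s mol/L dissolves here, [Ce^3+] = s, [OH^-] = 0.049 + 3s ≈ 0.049 (Ksp is small, so little additional dissolves).
Ksp ≈ s × (0.049)^3
s = 1.0 x 10^-16 M
Check: 3s = 3.1 × 10^-16 ≪ 0.049, so the approximation is valid.

1.0e-16 M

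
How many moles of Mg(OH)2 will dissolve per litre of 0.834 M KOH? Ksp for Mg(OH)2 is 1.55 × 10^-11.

Mg(OH)2(s) <=> Mg^2+(aq) + 2 OH^-(aq)
Ksp = [Mg^2+][OH^-]^2
Let s = moles of Mg(OH)2 that dissolve per litre. [Mg^2+] = s, [OH^-] = 0.834 + 2s ≈ 0.834 (Ksp is small, so little additional dissolves).
Ksp ≈ s × (0.834)^2
s = 2.23 × 10^-11 M
Check: 2s = 4.5 × 10^-11 ≪ 0.834, so the approximation is valid.

s = 2.23 × 10^-11 M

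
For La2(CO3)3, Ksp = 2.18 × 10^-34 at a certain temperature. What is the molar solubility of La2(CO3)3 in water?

La2(CO3)3(s) <=> 2 La^3+ + 3 CO3^2-
Ksp = [La^3+]^2[CO3^2-]^3
Let s = molar solubility. Then [La^3+] = 2s and [CO3^2-] = 3s.
So Ksp = (2s)^2 × (3s)^3 = 108s^5
Solving, s = (2.18 × 10^-34/108)^(1/5) = 7.26 × 10^-8 M

s ≈ 7.26e-8 M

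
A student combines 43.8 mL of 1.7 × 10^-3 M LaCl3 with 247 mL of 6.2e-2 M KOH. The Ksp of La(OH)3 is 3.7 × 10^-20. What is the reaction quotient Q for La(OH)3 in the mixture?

Total volume = 43.8 + 247 = 290.8 mL.
[La^3+] = 1.7 × 10^-3 × (43.8/290.8) = 2.56 x 10^-4 M
[OH^-] = 6.2 x 10^-2 × (247/290.8) = 5.27 × 10^-2 M
La(OH)3(s) ⇌ La^3+(aq) + 3 OH^-(aq), so Q = [La^3+][OH^-]^3
Q = (2.56 × 10^-4)(5.27 x 10^-2)^3 = 3.7 × 10^-8
Q > Ksp, so La(OH)3 will precipitate.

Q ≈ 3.7 x 10^-8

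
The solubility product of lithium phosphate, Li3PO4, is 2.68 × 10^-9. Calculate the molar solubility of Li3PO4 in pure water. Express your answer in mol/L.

Li3PO4(s) <=> 3 Li^+(aq) + PO4^3-(aq)
Ksp = [Li^+]^3[PO4^3-]
If s mol/L of Li3PO4 dissolves, [Li^+] = 3s and [PO4^3-] = s.
Ksp = (3s)^3s = 27s^4
s^4 = 2.68 × 10^-9 / 27, so s = 3.16 × 10^-3 M

s = 3.16 × 10^-3 M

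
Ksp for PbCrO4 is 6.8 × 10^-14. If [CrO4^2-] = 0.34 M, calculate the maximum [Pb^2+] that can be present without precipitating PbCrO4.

[Pb^2+] ≈ 2.0e-13 M

PbCrO4(s) ⇌ Pb^2+ + CrO4^2-
Ksp = [Pb^2+][CrO4^2-]
Precipitation begins when Q = Ksp. With [CrO4^2-] = 0.34 M:
6.8 × 10^-14 = (0.34) × [Pb^2+]
[Pb^2+] = (6.8 × 10^-14 / 3.4 × 10^-1) = 2.0 x 10^-13 M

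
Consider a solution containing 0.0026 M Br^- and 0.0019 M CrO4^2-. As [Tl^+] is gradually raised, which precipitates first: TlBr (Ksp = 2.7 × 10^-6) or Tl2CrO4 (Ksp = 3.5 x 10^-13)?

Precipitation of each salt starts when its ion product equals its Ksp.
For TlBr: 2.7 × 10^-6 = 0.0026 × [Tl^+]  ⇒  [Tl^+] = 1.0 × 10^-3 M.
For Tl2CrO4: 3.5 x 10^-13 = 0.0019 × [Tl^+]^2  ⇒  [Tl^+] = 1.4 × 10^-5 M.
The salt with the lower threshold [Tl^+] precipitates first: Tl2CrO4.

Tl2CrO4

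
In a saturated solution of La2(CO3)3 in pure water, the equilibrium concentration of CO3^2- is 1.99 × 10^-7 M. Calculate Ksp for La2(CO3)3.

La2(CO3)3(s) ⇌ 2 La^3+(aq) + 3 CO3^2-(aq)
Stoichiometry gives [La^3+] = (2/3)[CO3^2-] = 1.327 x 10^-7 M.
Ksp = [La^3+]^2[CO3^2-]^3
Ksp = (1.327 × 10^-7)^2 × (1.99 × 10^-7)^3 = 1.39 × 10^-34

1.39 × 10^-34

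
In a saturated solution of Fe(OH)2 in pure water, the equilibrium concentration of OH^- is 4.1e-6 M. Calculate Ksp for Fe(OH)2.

Fe(OH)2(s) ⇌ Fe^2+ + 2 OH^-
Stoichiometry gives [Fe^2+] = (1/2)[OH^-] = 2.05 × 10^-6 M.
Ksp = [Fe^2+][OH^-]^2
Ksp = 2.05 x 10^-6 × (4.1 x 10^-6)^2 = 3.4 × 10^-17

3.4e-17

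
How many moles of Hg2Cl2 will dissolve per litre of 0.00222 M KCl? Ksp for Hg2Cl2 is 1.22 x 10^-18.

Hg2Cl2(s) ⇌ Hg2^2+(aq) + 2 Cl^-(aq)
Ksp = [Hg2^2+][Cl^-]^2
Let s be the molar solubility in this solution. [Hg2^2+] = s, [Cl^-] = 0.00222 + 2s ≈ 0.00222 (Ksp is small, so little additional dissolves).
Ksp ≈ s × (0.00222)^2
s = 2.48 x 10^-13 M
Check: 2s = 5.0 × 10^-13 ≪ 0.00222, so the approximation is valid.

s = 2.48 × 10^-13 M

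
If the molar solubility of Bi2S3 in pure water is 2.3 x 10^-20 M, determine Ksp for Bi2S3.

Ksp ≈ 7.0 x 10^-97

Bi2S3(s) ⇌ 2 Bi^3+(aq) + 3 S^2-(aq)
With molar solubility s: [Bi^3+] = 2s, [S^2-] = 3s.
Ksp = [Bi^3+]^2[S^2-]^3
Substituting: Ksp = (2s)^2(3s)^3 = 108s^5
Ksp = 108 × (2.3 x 10^-20)^5 = 7.0 × 10^-97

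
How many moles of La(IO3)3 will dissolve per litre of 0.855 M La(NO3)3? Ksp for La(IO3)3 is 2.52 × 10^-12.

4.78 × 10^-5 M

La(IO3)3(s) ⇌ La^3+ + 3 IO3^-
Ksp = [La^3+][IO3^-]^3
Let s be the molar solubility in this solution. [La^3+] = 0.855 + s ≈ 0.855, [IO3^-] = 3s (since La^3+ from La(NO3)3 dominates).
Ksp ≈ 0.855 × (3s)^3
s = 4.78 × 10^-5 M
Check: s = 4.8 x 10^-5 ≪ 0.855, so the approximation is valid.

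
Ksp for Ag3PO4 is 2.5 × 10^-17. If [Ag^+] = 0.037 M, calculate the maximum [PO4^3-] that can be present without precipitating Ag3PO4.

[PO4^3-] = 4.9e-13 M

Ag3PO4(s) <=> 3 Ag^+ + PO4^3-
Ksp = [Ag^+]^3[PO4^3-]
Precipitation begins when Q = Ksp. With [Ag^+] = 0.037 M:
2.5 × 10^-17 = (0.037)^3 × [PO4^3-]
[PO4^3-] = (2.5 × 10^-17 / 5.07 x 10^-5) = 4.9 × 10^-13 M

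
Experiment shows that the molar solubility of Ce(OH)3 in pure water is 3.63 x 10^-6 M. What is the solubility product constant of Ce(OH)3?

Ce(OH)3(s) ⇌ Ce^3+ + 3 OH^-
Let s = molar solubility. Then [Ce^3+] = s and [OH^-] = 3s.
Ksp = [Ce^3+][OH^-]^3
Substituting: Ksp = s(3s)^3 = 27s^4
With s = 3.63 x 10^-6: Ksp = 4.69 × 10^-21

Ksp ≈ 4.69 x 10^-21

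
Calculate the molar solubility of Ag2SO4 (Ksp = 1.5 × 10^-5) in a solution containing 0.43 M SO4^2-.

Ag2SO4(s) ⇌ 2 Ag^+ + SO4^2-
Ksp = [Ag^+]^2[SO4^2-]
Let s = moles of Ag2SO4 that dissolve per litre. [Ag^+] = 2s, [SO4^2-] = 0.43 + s ≈ 0.43 (Ksp is small, so little additional dissolves).
Ksp ≈ (2s)^2 × 0.43
s = 3.0 × 10^-3 M
Check: s = 3.0 x 10^-3 ≪ 0.43, so the approximation is valid.

3.0 × 10^-3 M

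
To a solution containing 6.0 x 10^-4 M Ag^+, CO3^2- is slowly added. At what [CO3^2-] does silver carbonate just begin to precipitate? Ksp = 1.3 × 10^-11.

Ag2CO3(s) ⇌ 2 Ag^+(aq) + CO3^2-(aq)
Ksp = [Ag^+]^2[CO3^2-]
Precipitation begins when Q = Ksp. With [Ag^+] = 6.0 x 10^-4 M:
1.3 × 10^-11 = (6.0 x 10^-4)^2 × [CO3^2-]
[CO3^2-] = (1.3 × 10^-11 / 3.60 × 10^-7) = 3.6 × 10^-5 M

[CO3^2-] ≈ 3.6e-5 M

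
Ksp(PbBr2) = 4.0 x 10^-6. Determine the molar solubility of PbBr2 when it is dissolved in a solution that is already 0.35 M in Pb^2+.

PbBr2(s) ⇌ Pb^2+ + 2 Br^-
Ksp = [Pb^2+][Br^-]^2
If s mol/L dissolves here, [Pb^2+] = 0.35 + s ≈ 0.35, [Br^-] = 2s (Ksp is small, so little additional dissolves).
Ksp ≈ 0.35 × (2s)^2
s = 1.7 × 10^-3 M
Check: s = 1.7 × 10^-3 ≪ 0.35, so the approximation is valid.

1.7e-3 M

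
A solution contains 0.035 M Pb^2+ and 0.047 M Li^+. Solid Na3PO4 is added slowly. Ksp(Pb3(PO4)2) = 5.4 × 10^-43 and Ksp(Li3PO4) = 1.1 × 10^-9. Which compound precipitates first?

Each salt begins to precipitate when Q = Ksp, i.e. when [PO4^3-] reaches its threshold.
For Pb3(PO4)2: 5.4 × 10^-43 = (0.035)^3 × [PO4^3-]^2  ⇒  [PO4^3-] = 1.1 × 10^-19 M.
For Li3PO4: 1.1 × 10^-9 = (0.047)^3 × [PO4^3-]  ⇒  [PO4^3-] = 1.1 x 10^-5 M.
The salt with the lower threshold [PO4^3-] precipitates first: Pb3(PO4)2.

Pb3(PO4)2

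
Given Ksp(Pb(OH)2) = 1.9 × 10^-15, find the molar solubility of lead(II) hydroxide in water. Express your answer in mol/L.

s ≈ 7.8 × 10^-6 M

Pb(OH)2(s) ⇌ Pb^2+(aq) + 2 OH^-(aq)
Ksp = [Pb^2+][OH^-]^2
With molar solubility s: [Pb^2+] = s, [OH^-] = 2s.
So Ksp = s × (2s)^2 = 4s^3
Solving, s = (1.9 × 10^-15/4)^(1/3) = 7.8 × 10^-6 M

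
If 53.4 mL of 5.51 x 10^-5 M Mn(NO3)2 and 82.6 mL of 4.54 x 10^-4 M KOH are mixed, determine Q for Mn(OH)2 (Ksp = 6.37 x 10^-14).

Total volume = 53.4 + 82.6 = 136 mL.
[Mn^2+] = 5.51 x 10^-5 × (53.4/136) = 2.163 × 10^-5 M
[OH^-] = 4.54 x 10^-4 × (82.6/136) = 2.757 x 10^-4 M
Mn(OH)2(s) ⇌ Mn^2+(aq) + 2 OH^-(aq), so Q = [Mn^2+][OH^-]^2
Q = (2.163 x 10^-5)(2.757 x 10^-4)^2 = 1.64 × 10^-12
Q > Ksp, so Mn(OH)2 will precipitate.

Q ≈ 1.64e-12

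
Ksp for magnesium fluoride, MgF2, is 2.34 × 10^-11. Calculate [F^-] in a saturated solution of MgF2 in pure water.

MgF2(s) <=> Mg^2+ + 2 F^-
Ksp = [Mg^2+][F^-]^2
Let s = molar solubility. Then [Mg^2+] = s and [F^-] = 2s.
So Ksp = s × (2s)^2 = 4s^3
s = (2.34 × 10^-11 / 4)^(1/3) = 1.802 × 10^-4 M
[F^-] = 2s = 3.60 × 10^-4 M

[F^-] ≈ 3.60e-4 M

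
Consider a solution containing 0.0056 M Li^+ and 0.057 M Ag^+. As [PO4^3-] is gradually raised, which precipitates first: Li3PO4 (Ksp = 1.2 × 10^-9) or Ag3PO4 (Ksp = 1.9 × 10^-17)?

Ag3PO4

Each salt begins to precipitate when Q = Ksp, i.e. when [PO4^3-] reaches its threshold.
For Li3PO4: 1.2 × 10^-9 = (0.0056)^3 × [PO4^3-]  ⇒  [PO4^3-] = 6.8 × 10^-3 M.
For Ag3PO4: 1.9 × 10^-17 = (0.057)^3 × [PO4^3-]  ⇒  [PO4^3-] = 1.0 × 10^-13 M.
The salt with the lower threshold [PO4^3-] precipitates first: Ag3PO4.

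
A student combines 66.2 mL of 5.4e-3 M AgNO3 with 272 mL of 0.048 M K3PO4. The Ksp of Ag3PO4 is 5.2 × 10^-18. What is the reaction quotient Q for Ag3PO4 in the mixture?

Total volume = 66.2 + 272 = 338.2 mL.
[Ag^+] = 5.4 × 10^-3 × (66.2/338.2) = 1.06 x 10^-3 M
[PO4^3-] = 4.8 x 10^-2 × (272/338.2) = 3.86 × 10^-2 M
Ag3PO4(s) ⇌ 3 Ag^+(aq) + PO4^3-(aq), so Q = [Ag^+]^3[PO4^3-]
Q = (1.06 × 10^-3)^3(3.86 × 10^-2) = 4.6 x 10^-11
Q > Ksp, so Ag3PO4 will precipitate.

Q = 4.6 × 10^-11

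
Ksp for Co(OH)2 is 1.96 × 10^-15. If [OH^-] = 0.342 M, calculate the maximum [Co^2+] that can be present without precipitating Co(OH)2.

Co(OH)2(s) <=> Co^2+ + 2 OH^-
Ksp = [Co^2+][OH^-]^2
Precipitation begins when Q = Ksp. With [OH^-] = 0.342 M:
1.96 × 10^-15 = (0.342)^2 × [Co^2+]
[Co^2+] = (1.96 × 10^-15 / 1.170 x 10^-1) = 1.68 x 10^-14 M

[Co^2+] = 1.68 × 10^-14 M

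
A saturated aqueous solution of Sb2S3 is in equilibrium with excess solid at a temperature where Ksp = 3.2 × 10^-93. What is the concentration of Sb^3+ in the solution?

[Sb^3+] ≈ 2.5 × 10^-19 M

Sb2S3(s) ⇌ 2 Sb^3+(aq) + 3 S^2-(aq)
Ksp = [Sb^3+]^2[S^2-]^3
Let s = molar solubility. Then [Sb^3+] = 2s and [S^2-] = 3s.
Substituting: Ksp = (2s)^2(3s)^3 = 108s^5
Solving, s = (3.2 × 10^-93/108)^(1/5) = 1.24 × 10^-19 M
[Sb^3+] = 2s = 2.5 × 10^-19 M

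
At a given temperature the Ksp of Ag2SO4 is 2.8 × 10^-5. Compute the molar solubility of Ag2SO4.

Ag2SO4(s) <=> 2 Ag^+(aq) + SO4^2-(aq)
Ksp = [Ag^+]^2[SO4^2-]
If s mol/L of Ag2SO4 dissolves, [Ag^+] = 2s and [SO4^2-] = s.
Ksp = (2s)^2s = 4s^3
s^3 = 2.8 × 10^-5 / 4, so s = 1.9 x 10^-2 M

0.019 M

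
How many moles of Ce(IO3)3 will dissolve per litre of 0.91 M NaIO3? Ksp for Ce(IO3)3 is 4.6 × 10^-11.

s = 6.1 × 10^-11 M

Ce(IO3)3(s) ⇌ Ce^3+(aq) + 3 IO3^-(aq)
Ksp = [Ce^3+][IO3^-]^3
If s mol/L dissolves here, [Ce^3+] = s, [IO3^-] = 0.91 + 3s ≈ 0.91 (since IO3^- from NaIO3 dominates).
Ksp ≈ s × (0.91)^3
s = 6.1 × 10^-11 M
Check: 3s = 1.8 x 10^-10 ≪ 0.91, so the approximation is valid.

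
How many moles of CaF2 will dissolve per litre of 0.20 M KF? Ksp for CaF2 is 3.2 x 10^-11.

CaF2(s) ⇌ Ca^2+(aq) + 2 F^-(aq)
Ksp = [Ca^2+][F^-]^2
Let s = moles of CaF2 that dissolve per litre. [Ca^2+] = s, [F^-] = 0.20 + 2s ≈ 0.20 (since F^- from KF dominates).
Ksp ≈ s × (0.20)^2
s = 8.0 × 10^-10 M
Check: 2s = 1.6 × 10^-9 ≪ 0.20, so the approximation is valid.

8.0e-10 M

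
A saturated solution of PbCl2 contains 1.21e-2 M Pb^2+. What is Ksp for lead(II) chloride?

PbCl2(s) <=> Pb^2+ + 2 Cl^-
Stoichiometry gives [Cl^-] = (2/1)[Pb^2+] = 2.420 × 10^-2 M.
Ksp = [Pb^2+][Cl^-]^2
Ksp = 1.21 × 10^-2 × (2.420 x 10^-2)^2 = 7.09 × 10^-6

Ksp = 7.09 × 10^-6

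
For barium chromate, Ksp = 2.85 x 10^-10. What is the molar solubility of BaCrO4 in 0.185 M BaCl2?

BaCrO4(s) <=> Ba^2+(aq) + CrO4^2-(aq)
Ksp = [Ba^2+][CrO4^2-]
Let s be the molar solubility in this solution. [Ba^2+] = 0.185 + s ≈ 0.185, [CrO4^2-] = s (common-ion effect: Ba^2+ is already 0.185 M).
Ksp ≈ 0.185 × s
s = 1.54 × 10^-9 M
Check: s = 1.5 x 10^-9 ≪ 0.185, so the approximation is valid.

s ≈ 1.54 × 10^-9 M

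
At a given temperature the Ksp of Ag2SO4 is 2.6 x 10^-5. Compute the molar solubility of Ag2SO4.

s ≈ 1.9e-2 M

Ag2SO4(s) <=> 2 Ag^+ + SO4^2-
Ksp = [Ag^+]^2[SO4^2-]
If s mol/L of Ag2SO4 dissolves, [Ag^+] = 2s and [SO4^2-] = s.
So Ksp = (2s)^2 × s = 4s^3
s^3 = 2.6 x 10^-5 / 4, so s = 1.9 × 10^-2 M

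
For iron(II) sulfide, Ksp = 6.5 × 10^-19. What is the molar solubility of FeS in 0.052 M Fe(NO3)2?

FeS(s) ⇌ Fe^2+(aq) + S^2-(aq)
Ksp = [Fe^2+][S^2-]
Let s = moles of FeS that dissolve per litre. [Fe^2+] = 0.052 + s ≈ 0.052, [S^2-] = s (Ksp is small, so little additional dissolves).
Ksp ≈ 0.052 × s
s = 1.3 × 10^-17 M
Check: s = 1.3 x 10^-17 ≪ 0.052, so the approximation is valid.

s = 1.3e-17 M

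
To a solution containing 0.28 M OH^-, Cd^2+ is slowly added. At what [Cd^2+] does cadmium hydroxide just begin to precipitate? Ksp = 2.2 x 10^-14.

Cd(OH)2(s) <=> Cd^2+(aq) + 2 OH^-(aq)
Ksp = [Cd^2+][OH^-]^2
Precipitation begins when Q = Ksp. With [OH^-] = 0.28 M:
2.2 x 10^-14 = (0.28)^2 × [Cd^2+]
[Cd^2+] = (2.2 x 10^-14 / 7.84 × 10^-2) = 2.8 × 10^-13 M

[Cd^2+] = 2.8 x 10^-13 M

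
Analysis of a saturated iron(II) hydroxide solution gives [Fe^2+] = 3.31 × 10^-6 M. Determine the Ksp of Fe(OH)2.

Fe(OH)2(s) ⇌ Fe^2+ + 2 OH^-
Stoichiometry gives [OH^-] = (2/1)[Fe^2+] = 6.620 × 10^-6 M.
Ksp = [Fe^2+][OH^-]^2
Ksp = 3.31 × 10^-6 × (6.620 x 10^-6)^2 = 1.45 × 10^-16

Ksp = 1.45 x 10^-16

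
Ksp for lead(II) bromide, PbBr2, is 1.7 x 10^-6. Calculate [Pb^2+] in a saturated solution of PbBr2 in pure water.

[Pb^2+] = 7.5e-3 M

PbBr2(s) ⇌ Pb^2+(aq) + 2 Br^-(aq)
Ksp = [Pb^2+][Br^-]^2
Let s = molar solubility. Then [Pb^2+] = s and [Br^-] = 2s.
Substituting: Ksp = s(2s)^2 = 4s^3
s = (1.7 x 10^-6 / 4)^(1/3) = 7.52 × 10^-3 M
[Pb^2+] = s = 7.5 x 10^-3 M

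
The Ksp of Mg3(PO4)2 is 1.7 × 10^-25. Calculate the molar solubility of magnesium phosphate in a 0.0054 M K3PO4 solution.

Mg3(PO4)2(s) ⇌ 3 Mg^2+ + 2 PO4^3-
Ksp = [Mg^2+]^3[PO4^3-]^2
Let s = moles of Mg3(PO4)2 that dissolve per litre. [Mg^2+] = 3s, [PO4^3-] = 0.0054 + 2s ≈ 0.0054 (since PO4^3- from K3PO4 dominates).
Ksp ≈ (3s)^3 × (0.0054)^2
s = 6.0 × 10^-8 M
Check: 2s = 1.2 × 10^-7 ≪ 0.0054, so the approximation is valid.

6.0e-8 M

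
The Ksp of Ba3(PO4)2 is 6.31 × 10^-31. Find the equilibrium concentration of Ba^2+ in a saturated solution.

Ba3(PO4)2(s) <=> 3 Ba^2+ + 2 PO4^3-
Ksp = [Ba^2+]^3[PO4^3-]^2
Let s = molar solubility. Then [Ba^2+] = 3s and [PO4^3-] = 2s.
Ksp = (3s)^3(2s)^2 = 108s^5
Solving, s = (6.31 × 10^-31/108)^(1/5) = 3.575 × 10^-7 M
[Ba^2+] = 3s = 1.07 x 10^-6 M

[Ba^2+] ≈ 1.07 x 10^-6 M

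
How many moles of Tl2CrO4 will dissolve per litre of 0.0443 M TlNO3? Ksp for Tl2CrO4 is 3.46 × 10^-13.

Tl2CrO4(s) ⇌ 2 Tl^+(aq) + CrO4^2-(aq)
Ksp = [Tl^+]^2[CrO4^2-]
Let s be the molar solubility in this solution. [Tl^+] = 0.0443 + 2s ≈ 0.0443, [CrO4^2-] = s (since Tl^+ from TlNO3 dominates).
Ksp ≈ (0.0443)^2 × s
s = 1.76 × 10^-10 M
Check: 2s = 3.5 × 10^-10 ≪ 0.0443, so the approximation is valid.

s ≈ 1.76e-10 M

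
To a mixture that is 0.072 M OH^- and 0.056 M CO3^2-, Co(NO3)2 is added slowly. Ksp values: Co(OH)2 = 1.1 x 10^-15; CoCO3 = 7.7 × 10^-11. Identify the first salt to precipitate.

Co(OH)2

Precipitation of each salt starts when its ion product equals its Ksp.
For Co(OH)2: 1.1 x 10^-15 = (0.072)^2 × [Co^2+]  ⇒  [Co^2+] = 2.1 x 10^-13 M.
For CoCO3: 7.7 × 10^-11 = 0.056 × [Co^2+]  ⇒  [Co^2+] = 1.4 × 10^-9 M.
The salt with the lower threshold [Co^2+] precipitates first: Co(OH)2.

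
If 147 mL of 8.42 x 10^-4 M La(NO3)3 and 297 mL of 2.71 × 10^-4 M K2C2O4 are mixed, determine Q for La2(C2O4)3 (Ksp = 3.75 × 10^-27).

Total volume = 147 + 297 = 444 mL.
[La^3+] = 8.42 x 10^-4 × (147/444) = 2.788 × 10^-4 M
[C2O4^2-] = 2.71 × 10^-4 × (297/444) = 1.813 × 10^-4 M
La2(C2O4)3(s) ⇌ 2 La^3+ + 3 C2O4^2-, so Q = [La^3+]^2[C2O4^2-]^3
Q = (2.788 × 10^-4)^2(1.813 x 10^-4)^3 = 4.63 × 10^-19
Q > Ksp, so La2(C2O4)3 will precipitate.

Q ≈ 4.63 × 10^-19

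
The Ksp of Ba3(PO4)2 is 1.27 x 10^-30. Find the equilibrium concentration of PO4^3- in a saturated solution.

Ba3(PO4)2(s) <=> 3 Ba^2+ + 2 PO4^3-
Ksp = [Ba^2+]^3[PO4^3-]^2
If s mol/L of Ba3(PO4)2 dissolves, [Ba^2+] = 3s and [PO4^3-] = 2s.
So Ksp = (3s)^3 × (2s)^2 = 108s^5
Solving, s = (1.27 x 10^-30/108)^(1/5) = 4.112 × 10^-7 M
[PO4^3-] = 2s = 8.22 x 10^-7 M

[PO4^3-] = 8.22 × 10^-7 M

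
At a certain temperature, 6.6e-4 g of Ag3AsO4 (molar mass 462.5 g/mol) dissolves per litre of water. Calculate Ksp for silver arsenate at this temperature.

Molar solubility s = (6.6 × 10^-4 g/L) / (462.5 g/mol) = 1.43 × 10^-6 M.
Ag3AsO4(s) ⇌ 3 Ag^+ + AsO4^3-
With molar solubility s: [Ag^+] = 3s, [AsO4^3-] = s.
Ksp = [Ag^+]^3[AsO4^3-]
Ksp = (3s)^3s = 27s^4
With s = 1.43 × 10^-6: Ksp = 1.1 × 10^-22

Ksp = 1.1e-22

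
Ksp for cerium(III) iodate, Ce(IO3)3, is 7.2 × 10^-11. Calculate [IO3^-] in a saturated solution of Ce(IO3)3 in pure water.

[IO3^-] ≈ 3.8 x 10^-3 M

Ce(IO3)3(s) ⇌ Ce^3+ + 3 IO3^-
Ksp = [Ce^3+][IO3^-]^3
Let s = molar solubility. Then [Ce^3+] = s and [IO3^-] = 3s.
Ksp = s(3s)^3 = 27s^4
s^4 = 7.2 × 10^-11 / 27, so s = 1.28 × 10^-3 M
[IO3^-] = 3s = 3.8 × 10^-3 M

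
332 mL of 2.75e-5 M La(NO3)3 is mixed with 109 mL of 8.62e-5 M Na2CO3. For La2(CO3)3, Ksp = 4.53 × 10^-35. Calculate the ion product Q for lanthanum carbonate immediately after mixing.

Total volume = 332 + 109 = 441 mL.
[La^3+] = 2.75 × 10^-5 × (332/441) = 2.070 x 10^-5 M
[CO3^2-] = 8.62 × 10^-5 × (109/441) = 2.131 x 10^-5 M
La2(CO3)3(s) ⇌ 2 La^3+ + 3 CO3^2-, so Q = [La^3+]^2[CO3^2-]^3
Q = (2.070 × 10^-5)^2(2.131 × 10^-5)^3 = 4.15 × 10^-24
Q > Ksp, so La2(CO3)3 will precipitate.

Q = 4.15 × 10^-24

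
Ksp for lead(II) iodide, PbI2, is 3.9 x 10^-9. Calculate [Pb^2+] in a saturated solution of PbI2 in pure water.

PbI2(s) ⇌ Pb^2+(aq) + 2 I^-(aq)
Ksp = [Pb^2+][I^-]^2
For each mole of PbI2 that dissolves: [Pb^2+] = s, [I^-] = 2s.
Ksp = s(2s)^2 = 4s^3
s = (3.9 x 10^-9 / 4)^(1/3) = 9.92 × 10^-4 M
[Pb^2+] = s = 9.9 × 10^-4 M

9.9 × 10^-4 M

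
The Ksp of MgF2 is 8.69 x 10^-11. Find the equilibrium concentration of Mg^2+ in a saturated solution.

MgF2(s) ⇌ Mg^2+ + 2 F^-
Ksp = [Mg^2+][F^-]^2
Let s = molar solubility. Then [Mg^2+] = s and [F^-] = 2s.
So Ksp = s × (2s)^2 = 4s^3
s^3 = 8.69 x 10^-11 / 4, so s = 2.790 × 10^-4 M
[Mg^2+] = s = 2.79 x 10^-4 M

[Mg^2+] = 2.79e-4 M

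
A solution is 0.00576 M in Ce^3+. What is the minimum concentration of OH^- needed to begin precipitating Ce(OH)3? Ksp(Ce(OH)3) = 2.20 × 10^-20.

Ce(OH)3(s) <=> Ce^3+ + 3 OH^-
Ksp = [Ce^3+][OH^-]^3
Precipitation begins when Q = Ksp. With [Ce^3+] = 0.00576 M:
2.20 × 10^-20 = (0.00576) × [OH^-]^3
[OH^-] = (2.20 × 10^-20 / 5.76 x 10^-3)^(1/3) = 1.56 × 10^-6 M

[OH^-] = 1.56 × 10^-6 M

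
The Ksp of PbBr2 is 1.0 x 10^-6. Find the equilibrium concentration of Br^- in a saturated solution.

PbBr2(s) ⇌ Pb^2+ + 2 Br^-
Ksp = [Pb^2+][Br^-]^2
For each mole of PbBr2 that dissolves: [Pb^2+] = s, [Br^-] = 2s.
So Ksp = s × (2s)^2 = 4s^3
Solving, s = (1.0 x 10^-6/4)^(1/3) = 6.30 × 10^-3 M
[Br^-] = 2s = 1.3 × 10^-2 M

[Br^-] = 0.013 M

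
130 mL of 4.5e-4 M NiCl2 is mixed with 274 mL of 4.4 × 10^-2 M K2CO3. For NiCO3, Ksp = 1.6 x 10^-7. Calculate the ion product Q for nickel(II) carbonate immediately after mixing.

Q ≈ 4.3e-6

Total volume = 130 + 274 = 404 mL.
[Ni^2+] = 4.5 x 10^-4 × (130/404) = 1.45 × 10^-4 M
[CO3^2-] = 4.4 × 10^-2 × (274/404) = 2.98 × 10^-2 M
NiCO3(s) ⇌ Ni^2+ + CO3^2-, so Q = [Ni^2+][CO3^2-]
Q = (1.45 × 10^-4)(2.98 x 10^-2) = 4.3 × 10^-6
Q > Ksp, so NiCO3 will precipitate.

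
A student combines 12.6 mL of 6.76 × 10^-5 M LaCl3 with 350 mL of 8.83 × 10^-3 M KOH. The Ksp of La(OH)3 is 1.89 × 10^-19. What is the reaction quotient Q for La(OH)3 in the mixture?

Total volume = 12.6 + 350 = 362.6 mL.
[La^3+] = 6.76 × 10^-5 × (12.6/362.6) = 2.349 × 10^-6 M
[OH^-] = 8.83 x 10^-3 × (350/362.6) = 8.523 × 10^-3 M
La(OH)3(s) ⇌ La^3+(aq) + 3 OH^-(aq), so Q = [La^3+][OH^-]^3
Q = (2.349 × 10^-6)(8.523 × 10^-3)^3 = 1.45 × 10^-12
Q > Ksp, so La(OH)3 will precipitate.

Q = 1.45e-12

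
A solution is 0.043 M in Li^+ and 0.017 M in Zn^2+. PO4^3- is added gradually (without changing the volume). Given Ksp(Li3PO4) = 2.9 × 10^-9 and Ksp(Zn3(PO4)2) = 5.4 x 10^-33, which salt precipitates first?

Precipitation of each salt starts when its ion product equals its Ksp.
For Li3PO4: 2.9 × 10^-9 = (0.043)^3 × [PO4^3-]  ⇒  [PO4^3-] = 3.6 x 10^-5 M.
For Zn3(PO4)2: 5.4 x 10^-33 = (0.017)^3 × [PO4^3-]^2  ⇒  [PO4^3-] = 3.3 x 10^-14 M.
The salt with the lower threshold [PO4^3-] precipitates first: Zn3(PO4)2.

Zn3(PO4)2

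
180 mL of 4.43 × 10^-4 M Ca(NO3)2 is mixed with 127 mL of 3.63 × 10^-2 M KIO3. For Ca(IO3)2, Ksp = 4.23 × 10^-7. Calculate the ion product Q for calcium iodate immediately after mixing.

Total volume = 180 + 127 = 307 mL.
[Ca^2+] = 4.43 × 10^-4 × (180/307) = 2.597 x 10^-4 M
[IO3^-] = 3.63 x 10^-2 × (127/307) = 1.502 × 10^-2 M
Ca(IO3)2(s) ⇌ Ca^2+ + 2 IO3^-, so Q = [Ca^2+][IO3^-]^2
Q = (2.597 × 10^-4)(1.502 × 10^-2)^2 = 5.86 × 10^-8
Q < Ksp, so no precipitate of Ca(IO3)2 forms.

5.86 x 10^-8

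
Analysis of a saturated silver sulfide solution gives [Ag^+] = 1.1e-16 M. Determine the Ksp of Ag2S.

Ksp = 6.7 x 10^-49

Ag2S(s) <=> 2 Ag^+ + S^2-
Stoichiometry gives [S^2-] = (1/2)[Ag^+] = 5.50 × 10^-17 M.
Ksp = [Ag^+]^2[S^2-]
Ksp = (1.1 x 10^-16)^2 × 5.50 × 10^-17 = 6.7 × 10^-49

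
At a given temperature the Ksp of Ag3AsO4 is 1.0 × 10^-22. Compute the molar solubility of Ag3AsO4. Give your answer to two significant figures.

s = 1.4 × 10^-6 M

Ag3AsO4(s) <=> 3 Ag^+ + AsO4^3-
Ksp = [Ag^+]^3[AsO4^3-]
With molar solubility s: [Ag^+] = 3s, [AsO4^3-] = s.
Ksp = (3s)^3s = 27s^4
Solving, s = (1.0 × 10^-22/27)^(1/4) = 1.4 x 10^-6 M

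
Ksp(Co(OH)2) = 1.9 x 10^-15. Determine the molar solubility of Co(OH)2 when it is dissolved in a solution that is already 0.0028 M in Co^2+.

Co(OH)2(s) ⇌ Co^2+(aq) + 2 OH^-(aq)
Ksp = [Co^2+][OH^-]^2
If s mol/L dissolves here, [Co^2+] = 0.0028 + s ≈ 0.0028, [OH^-] = 2s (since the Co^2+ already present dominates).
Ksp ≈ 0.0028 × (2s)^2
s = 4.1 x 10^-7 M
Check: s = 4.1 x 10^-7 ≪ 0.0028, so the approximation is valid.

s ≈ 4.1 × 10^-7 M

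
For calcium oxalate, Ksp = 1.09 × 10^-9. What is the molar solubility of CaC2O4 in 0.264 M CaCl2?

s ≈ 4.13 x 10^-9 M

CaC2O4(s) <=> Ca^2+(aq) + C2O4^2-(aq)
Ksp = [Ca^2+][C2O4^2-]
Let s be the molar solubility in this solution. [Ca^2+] = 0.264 + s ≈ 0.264, [C2O4^2-] = s (since Ca^2+ from CaCl2 dominates).
Ksp ≈ 0.264 × s
s = 4.13 × 10^-9 M
Check: s = 4.1 × 10^-9 ≪ 0.264, so the approximation is valid.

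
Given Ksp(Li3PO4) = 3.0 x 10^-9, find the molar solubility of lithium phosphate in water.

Li3PO4(s) ⇌ 3 Li^+(aq) + PO4^3-(aq)
Ksp = [Li^+]^3[PO4^3-]
If s mol/L of Li3PO4 dissolves, [Li^+] = 3s and [PO4^3-] = s.
Substituting: Ksp = (3s)^3s = 27s^4
s^4 = 3.0 x 10^-9 / 27, so s = 3.2 x 10^-3 M

s ≈ 3.2e-3 M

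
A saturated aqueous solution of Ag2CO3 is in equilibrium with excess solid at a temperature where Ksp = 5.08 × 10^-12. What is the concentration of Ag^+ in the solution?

Ag2CO3(s) ⇌ 2 Ag^+ + CO3^2-
Ksp = [Ag^+]^2[CO3^2-]
With molar solubility s: [Ag^+] = 2s, [CO3^2-] = s.
Substituting: Ksp = (2s)^2s = 4s^3
Solving, s = (5.08 × 10^-12/4)^(1/3) = 1.083 × 10^-4 M
[Ag^+] = 2s = 2.17 x 10^-4 M

[Ag^+] = 2.17 x 10^-4 M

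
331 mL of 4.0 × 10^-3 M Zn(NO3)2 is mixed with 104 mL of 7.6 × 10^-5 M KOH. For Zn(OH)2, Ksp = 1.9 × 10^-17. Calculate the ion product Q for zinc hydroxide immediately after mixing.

Q = 1.0 x 10^-12

Total volume = 331 + 104 = 435 mL.
[Zn^2+] = 4.0 × 10^-3 × (331/435) = 3.04 × 10^-3 M
[OH^-] = 7.6 × 10^-5 × (104/435) = 1.82 × 10^-5 M
Zn(OH)2(s) ⇌ Zn^2+(aq) + 2 OH^-(aq), so Q = [Zn^2+][OH^-]^2
Q = (3.04 x 10^-3)(1.82 x 10^-5)^2 = 1.0 x 10^-12
Q > Ksp, so Zn(OH)2 will precipitate.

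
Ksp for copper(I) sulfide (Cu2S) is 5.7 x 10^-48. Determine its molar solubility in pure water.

1.1 x 10^-16 M

Cu2S(s) <=> 2 Cu^+ + S^2-
Ksp = [Cu^+]^2[S^2-]
With molar solubility s: [Cu^+] = 2s, [S^2-] = s.
Ksp = (2s)^2s = 4s^3
s = (5.7 x 10^-48 / 4)^(1/3) = 1.1 × 10^-16 M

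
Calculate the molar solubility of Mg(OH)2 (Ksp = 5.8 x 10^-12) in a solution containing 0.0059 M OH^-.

Mg(OH)2(s) <=> Mg^2+(aq) + 2 OH^-(aq)
Ksp = [Mg^2+][OH^-]^2
Let s = moles of Mg(OH)2 that dissolve per litre. [Mg^2+] = s, [OH^-] = 0.0059 + 2s ≈ 0.0059 (common-ion effect: OH^- is already 0.0059 M).
Ksp ≈ s × (0.0059)^2
s = 1.7 × 10^-7 M
Check: 2s = 3.3 × 10^-7 ≪ 0.0059, so the approximation is valid.

s ≈ 1.7 × 10^-7 M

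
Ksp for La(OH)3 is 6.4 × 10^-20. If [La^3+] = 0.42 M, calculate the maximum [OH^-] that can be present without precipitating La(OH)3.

La(OH)3(s) ⇌ La^3+ + 3 OH^-
Ksp = [La^3+][OH^-]^3
Precipitation begins when Q = Ksp. With [La^3+] = 0.42 M:
6.4 × 10^-20 = (0.42) × [OH^-]^3
[OH^-] = (6.4 × 10^-20 / 4.2 × 10^-1)^(1/3) = 5.3 × 10^-7 M

[OH^-] = 5.3 x 10^-7 M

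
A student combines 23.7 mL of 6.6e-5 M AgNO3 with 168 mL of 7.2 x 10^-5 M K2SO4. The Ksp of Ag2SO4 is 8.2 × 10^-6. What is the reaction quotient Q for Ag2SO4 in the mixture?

Total volume = 23.7 + 168 = 191.7 mL.
[Ag^+] = 6.6 × 10^-5 × (23.7/191.7) = 8.16 x 10^-6 M
[SO4^2-] = 7.2 × 10^-5 × (168/191.7) = 6.31 × 10^-5 M
Ag2SO4(s) <=> 2 Ag^+ + SO4^2-, so Q = [Ag^+]^2[SO4^2-]
Q = (8.16 × 10^-6)^2(6.31 × 10^-5) = 4.2 × 10^-15
Q < Ksp, so no precipitate of Ag2SO4 forms.

Q = 4.2e-15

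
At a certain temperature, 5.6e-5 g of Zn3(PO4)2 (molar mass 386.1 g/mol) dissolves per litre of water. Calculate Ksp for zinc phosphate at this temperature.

Molar solubility s = (5.6 x 10^-5 g/L) / (386.1 g/mol) = 1.45 x 10^-7 M.
Zn3(PO4)2(s) ⇌ 3 Zn^2+(aq) + 2 PO4^3-(aq)
For each mole of Zn3(PO4)2 that dissolves: [Zn^2+] = 3s, [PO4^3-] = 2s.
Ksp = [Zn^2+]^3[PO4^3-]^2
So Ksp = (3s)^3 × (2s)^2 = 108s^5
Ksp = 108 × (1.45 × 10^-7)^5 = 6.9 × 10^-33

6.9e-33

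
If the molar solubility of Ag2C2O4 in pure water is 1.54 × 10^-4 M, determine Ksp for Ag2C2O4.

Ksp ≈ 1.46e-11

Ag2C2O4(s) <=> 2 Ag^+ + C2O4^2-
With molar solubility s: [Ag^+] = 2s, [C2O4^2-] = s.
Ksp = [Ag^+]^2[C2O4^2-]
So Ksp = (2s)^2 × s = 4s^3
With s = 1.54 × 10^-4: Ksp = 1.46 × 10^-11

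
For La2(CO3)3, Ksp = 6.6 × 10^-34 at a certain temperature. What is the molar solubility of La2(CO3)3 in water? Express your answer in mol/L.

9.1e-8 M

La2(CO3)3(s) ⇌ 2 La^3+(aq) + 3 CO3^2-(aq)
Ksp = [La^3+]^2[CO3^2-]^3
For each mole of La2(CO3)3 that dissolves: [La^3+] = 2s, [CO3^2-] = 3s.
So Ksp = (2s)^2 × (3s)^3 = 108s^5
s = (6.6 × 10^-34 / 108)^(1/5) = 9.1 x 10^-8 M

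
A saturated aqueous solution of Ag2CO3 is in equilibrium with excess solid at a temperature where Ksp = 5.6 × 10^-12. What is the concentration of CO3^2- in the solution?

[CO3^2-] = 1.1 x 10^-4 M

Ag2CO3(s) ⇌ 2 Ag^+ + CO3^2-
Ksp = [Ag^+]^2[CO3^2-]
Let s = molar solubility. Then [Ag^+] = 2s and [CO3^2-] = s.
So Ksp = (2s)^2 × s = 4s^3
Solving, s = (5.6 × 10^-12/4)^(1/3) = 1.12 x 10^-4 M
[CO3^2-] = s = 1.1 x 10^-4 M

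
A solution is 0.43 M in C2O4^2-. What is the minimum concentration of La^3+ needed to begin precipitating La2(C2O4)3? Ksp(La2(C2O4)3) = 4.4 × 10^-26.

La2(C2O4)3(s) ⇌ 2 La^3+ + 3 C2O4^2-
Ksp = [La^3+]^2[C2O4^2-]^3
Precipitation begins when Q = Ksp. With [C2O4^2-] = 0.43 M:
4.4 × 10^-26 = (0.43)^3 × [La^3+]^2
[La^3+] = (4.4 × 10^-26 / 7.95 × 10^-2)^(1/2) = 7.4 x 10^-13 M

7.4e-13 M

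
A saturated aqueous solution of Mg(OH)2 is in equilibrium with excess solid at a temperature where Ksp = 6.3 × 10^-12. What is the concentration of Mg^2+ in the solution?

Mg(OH)2(s) ⇌ Mg^2+ + 2 OH^-
Ksp = [Mg^2+][OH^-]^2
For each mole of Mg(OH)2 that dissolves: [Mg^2+] = s, [OH^-] = 2s.
Substituting: Ksp = s(2s)^2 = 4s^3
s = (6.3 × 10^-12 / 4)^(1/3) = 1.16 × 10^-4 M
[Mg^2+] = s = 1.2 x 10^-4 M

[Mg^2+] ≈ 1.2 × 10^-4 M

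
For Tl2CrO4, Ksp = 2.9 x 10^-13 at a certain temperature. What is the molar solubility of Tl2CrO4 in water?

4.2 × 10^-5 M

Tl2CrO4(s) <=> 2 Tl^+ + CrO4^2-
Ksp = [Tl^+]^2[CrO4^2-]
Let s = molar solubility. Then [Tl^+] = 2s and [CrO4^2-] = s.
Ksp = (2s)^2s = 4s^3
s = (2.9 x 10^-13 / 4)^(1/3) = 4.2 × 10^-5 M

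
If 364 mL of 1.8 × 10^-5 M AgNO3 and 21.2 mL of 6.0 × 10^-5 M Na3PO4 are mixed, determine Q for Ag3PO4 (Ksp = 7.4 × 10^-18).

Total volume = 364 + 21.2 = 385.2 mL.
[Ag^+] = 1.8 x 10^-5 × (364/385.2) = 1.70 × 10^-5 M
[PO4^3-] = 6.0 × 10^-5 × (21.2/385.2) = 3.30 × 10^-6 M
Ag3PO4(s) <=> 3 Ag^+(aq) + PO4^3-(aq), so Q = [Ag^+]^3[PO4^3-]
Q = (1.70 × 10^-5)^3(3.30 × 10^-6) = 1.6 x 10^-20
Q < Ksp, so no precipitate of Ag3PO4 forms.

1.6 × 10^-20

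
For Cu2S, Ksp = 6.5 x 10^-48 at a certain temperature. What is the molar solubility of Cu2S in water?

Cu2S(s) ⇌ 2 Cu^+ + S^2-
Ksp = [Cu^+]^2[S^2-]
For each mole of Cu2S that dissolves: [Cu^+] = 2s, [S^2-] = s.
So Ksp = (2s)^2 × s = 4s^3
s^3 = 6.5 x 10^-48 / 4, so s = 1.2 × 10^-16 M

s = 1.2e-16 M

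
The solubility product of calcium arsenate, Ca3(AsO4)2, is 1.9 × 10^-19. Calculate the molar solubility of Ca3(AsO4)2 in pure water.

7.1 × 10^-5 M

Ca3(AsO4)2(s) <=> 3 Ca^2+ + 2 AsO4^3-
Ksp = [Ca^2+]^3[AsO4^3-]^2
With molar solubility s: [Ca^2+] = 3s, [AsO4^3-] = 2s.
So Ksp = (3s)^3 × (2s)^2 = 108s^5
Solving, s = (1.9 × 10^-19/108)^(1/5) = 7.1 × 10^-5 M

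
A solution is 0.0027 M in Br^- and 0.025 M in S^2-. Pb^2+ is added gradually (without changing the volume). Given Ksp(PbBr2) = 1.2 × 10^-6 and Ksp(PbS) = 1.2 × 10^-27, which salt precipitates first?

Precipitation of each salt starts when its ion product equals its Ksp.
For PbBr2: 1.2 × 10^-6 = (0.0027)^2 × [Pb^2+]  ⇒  [Pb^2+] = 1.6 x 10^-1 M.
For PbS: 1.2 × 10^-27 = 0.025 × [Pb^2+]  ⇒  [Pb^2+] = 4.8 × 10^-26 M.
The salt with the lower threshold [Pb^2+] precipitates first: PbS.

PbS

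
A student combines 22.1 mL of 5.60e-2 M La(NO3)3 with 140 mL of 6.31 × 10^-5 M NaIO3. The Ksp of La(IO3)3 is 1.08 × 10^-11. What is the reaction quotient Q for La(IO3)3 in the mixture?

1.24 × 10^-15

Total volume = 22.1 + 140 = 162.1 mL.
[La^3+] = 5.60 × 10^-2 × (22.1/162.1) = 7.635 x 10^-3 M
[IO3^-] = 6.31 × 10^-5 × (140/162.1) = 5.450 × 10^-5 M
La(IO3)3(s) ⇌ La^3+ + 3 IO3^-, so Q = [La^3+][IO3^-]^3
Q = (7.635 x 10^-3)(5.450 × 10^-5)^3 = 1.24 × 10^-15
Q < Ksp, so no precipitate of La(IO3)3 forms.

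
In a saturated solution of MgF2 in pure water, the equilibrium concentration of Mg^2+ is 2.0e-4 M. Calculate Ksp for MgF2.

3.2e-11

MgF2(s) ⇌ Mg^2+(aq) + 2 F^-(aq)
Stoichiometry gives [F^-] = (2/1)[Mg^2+] = 4.00 × 10^-4 M.
Ksp = [Mg^2+][F^-]^2
Ksp = 2.0 × 10^-4 × (4.00 × 10^-4)^2 = 3.2 × 10^-11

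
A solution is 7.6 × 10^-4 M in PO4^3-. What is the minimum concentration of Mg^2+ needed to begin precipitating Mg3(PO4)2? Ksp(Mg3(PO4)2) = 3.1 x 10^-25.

[Mg^2+] = 8.1e-7 M

Mg3(PO4)2(s) ⇌ 3 Mg^2+ + 2 PO4^3-
Ksp = [Mg^2+]^3[PO4^3-]^2
Precipitation begins when Q = Ksp. With [PO4^3-] = 7.6 × 10^-4 M:
3.1 x 10^-25 = (7.6 × 10^-4)^2 × [Mg^2+]^3
[Mg^2+] = (3.1 x 10^-25 / 5.78 × 10^-7)^(1/3) = 8.1 × 10^-7 M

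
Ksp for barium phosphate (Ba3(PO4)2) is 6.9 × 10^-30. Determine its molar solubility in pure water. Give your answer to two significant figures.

Ba3(PO4)2(s) ⇌ 3 Ba^2+ + 2 PO4^3-
Ksp = [Ba^2+]^3[PO4^3-]^2
Let s = molar solubility. Then [Ba^2+] = 3s and [PO4^3-] = 2s.
Ksp = (3s)^3(2s)^2 = 108s^5
Solving, s = (6.9 × 10^-30/108)^(1/5) = 5.8 x 10^-7 M

s ≈ 5.8 × 10^-7 M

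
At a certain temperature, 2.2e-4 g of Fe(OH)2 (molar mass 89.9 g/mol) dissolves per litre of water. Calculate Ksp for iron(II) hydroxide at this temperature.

Ksp ≈ 5.9e-17

Molar solubility s = (2.2 x 10^-4 g/L) / (89.9 g/mol) = 2.45 × 10^-6 M.
Fe(OH)2(s) ⇌ Fe^2+ + 2 OH^-
Let s = molar solubility. Then [Fe^2+] = s and [OH^-] = 2s.
Ksp = [Fe^2+][OH^-]^2
Ksp = s(2s)^2 = 4s^3
With s = 2.45 x 10^-6: Ksp = 5.9 × 10^-17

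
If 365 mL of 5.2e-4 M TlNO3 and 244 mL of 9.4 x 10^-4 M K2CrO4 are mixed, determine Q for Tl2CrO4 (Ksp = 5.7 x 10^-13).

Q = 3.7 x 10^-11

Total volume = 365 + 244 = 609 mL.
[Tl^+] = 5.2 × 10^-4 × (365/609) = 3.12 × 10^-4 M
[CrO4^2-] = 9.4 × 10^-4 × (244/609) = 3.77 × 10^-4 M
Tl2CrO4(s) ⇌ 2 Tl^+(aq) + CrO4^2-(aq), so Q = [Tl^+]^2[CrO4^2-]
Q = (3.12 × 10^-4)^2(3.77 × 10^-4) = 3.7 x 10^-11
Q > Ksp, so Tl2CrO4 will precipitate.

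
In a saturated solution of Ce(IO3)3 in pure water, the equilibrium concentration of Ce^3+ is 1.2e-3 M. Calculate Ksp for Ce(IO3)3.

5.6 × 10^-11

Ce(IO3)3(s) ⇌ Ce^3+(aq) + 3 IO3^-(aq)
Stoichiometry gives [IO3^-] = (3/1)[Ce^3+] = 3.60 x 10^-3 M.
Ksp = [Ce^3+][IO3^-]^3
Ksp = 1.2 × 10^-3 × (3.60 x 10^-3)^3 = 5.6 × 10^-11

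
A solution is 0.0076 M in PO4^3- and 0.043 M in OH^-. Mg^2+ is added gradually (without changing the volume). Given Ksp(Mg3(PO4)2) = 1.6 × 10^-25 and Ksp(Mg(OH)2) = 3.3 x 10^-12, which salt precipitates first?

Mg(OH)2

Precipitation of each salt starts when its ion product equals its Ksp.
For Mg3(PO4)2: 1.6 × 10^-25 = (0.0076)^2 × [Mg^2+]^3  ⇒  [Mg^2+] = 1.4 × 10^-7 M.
For Mg(OH)2: 3.3 x 10^-12 = (0.043)^2 × [Mg^2+]  ⇒  [Mg^2+] = 1.8 x 10^-9 M.
The salt with the lower threshold [Mg^2+] precipitates first: Mg(OH)2.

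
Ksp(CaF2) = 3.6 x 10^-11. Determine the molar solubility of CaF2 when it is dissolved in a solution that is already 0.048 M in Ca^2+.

s = 1.4 x 10^-5 M

CaF2(s) ⇌ Ca^2+(aq) + 2 F^-(aq)
Ksp = [Ca^2+][F^-]^2
Let s = moles of CaF2 that dissolve per litre. [Ca^2+] = 0.048 + s ≈ 0.048, [F^-] = 2s (Ksp is small, so little additional dissolves).
Ksp ≈ 0.048 × (2s)^2
s = 1.4 x 10^-5 M
Check: s = 1.4 x 10^-5 ≪ 0.048, so the approximation is valid.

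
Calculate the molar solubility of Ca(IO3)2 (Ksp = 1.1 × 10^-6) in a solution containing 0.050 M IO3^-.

Ca(IO3)2(s) ⇌ Ca^2+ + 2 IO3^-
Ksp = [Ca^2+][IO3^-]^2
Let s = moles of Ca(IO3)2 that dissolve per litre. [Ca^2+] = s, [IO3^-] = 0.050 + 2s ≈ 0.050 (Ksp is small, so little additional dissolves).
Ksp ≈ s × (0.050)^2
s = 4.4 × 10^-4 M
Check: 2s = 8.8 x 10^-4 ≪ 0.050, so the approximation is valid.

4.4 x 10^-4 M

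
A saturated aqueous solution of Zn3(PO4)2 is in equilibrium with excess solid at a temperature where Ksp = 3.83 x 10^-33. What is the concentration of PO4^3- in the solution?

Zn3(PO4)2(s) ⇌ 3 Zn^2+(aq) + 2 PO4^3-(aq)
Ksp = [Zn^2+]^3[PO4^3-]^2
For each mole of Zn3(PO4)2 that dissolves: [Zn^2+] = 3s, [PO4^3-] = 2s.
Ksp = (3s)^3(2s)^2 = 108s^5
Solving, s = (3.83 x 10^-33/108)^(1/5) = 1.288 × 10^-7 M
[PO4^3-] = 2s = 2.58 × 10^-7 M

2.58 × 10^-7 M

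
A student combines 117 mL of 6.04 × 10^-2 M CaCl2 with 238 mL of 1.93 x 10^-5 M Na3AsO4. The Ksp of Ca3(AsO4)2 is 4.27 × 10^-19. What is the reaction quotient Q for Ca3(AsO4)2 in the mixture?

1.32 × 10^-15

Total volume = 117 + 238 = 355 mL.
[Ca^2+] = 6.04 × 10^-2 × (117/355) = 1.991 × 10^-2 M
[AsO4^3-] = 1.93 x 10^-5 × (238/355) = 1.294 × 10^-5 M
Ca3(AsO4)2(s) <=> 3 Ca^2+(aq) + 2 AsO4^3-(aq), so Q = [Ca^2+]^3[AsO4^3-]^2
Q = (1.991 x 10^-2)^3(1.294 × 10^-5)^2 = 1.32 × 10^-15
Q > Ksp, so Ca3(AsO4)2 will precipitate.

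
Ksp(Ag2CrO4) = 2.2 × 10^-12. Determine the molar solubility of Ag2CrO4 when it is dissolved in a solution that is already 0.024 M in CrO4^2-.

s ≈ 4.8 × 10^-6 M

Ag2CrO4(s) ⇌ 2 Ag^+ + CrO4^2-
Ksp = [Ag^+]^2[CrO4^2-]
If s mol/L dissolves here, [Ag^+] = 2s, [CrO4^2-] = 0.024 + s ≈ 0.024 (common-ion effect: CrO4^2- is already 0.024 M).
Ksp ≈ (2s)^2 × 0.024
s = 4.8 × 10^-6 M
Check: s = 4.8 × 10^-6 ≪ 0.024, so the approximation is valid.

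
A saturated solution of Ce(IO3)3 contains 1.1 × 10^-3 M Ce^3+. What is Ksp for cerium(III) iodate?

Ce(IO3)3(s) ⇌ Ce^3+(aq) + 3 IO3^-(aq)
Stoichiometry gives [IO3^-] = (3/1)[Ce^3+] = 3.30 x 10^-3 M.
Ksp = [Ce^3+][IO3^-]^3
Ksp = 1.1 x 10^-3 × (3.30 x 10^-3)^3 = 4.0 × 10^-11

Ksp ≈ 4.0e-11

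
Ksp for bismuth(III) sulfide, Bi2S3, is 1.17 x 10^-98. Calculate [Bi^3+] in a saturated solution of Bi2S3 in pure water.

Bi2S3(s) ⇌ 2 Bi^3+(aq) + 3 S^2-(aq)
Ksp = [Bi^3+]^2[S^2-]^3
For each mole of Bi2S3 that dissolves: [Bi^3+] = 2s, [S^2-] = 3s.
So Ksp = (2s)^2 × (3s)^3 = 108s^5
s^5 = 1.17 x 10^-98 / 108, so s = 1.016 x 10^-20 M
[Bi^3+] = 2s = 2.03 x 10^-20 M

[Bi^3+] ≈ 2.03 × 10^-20 M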